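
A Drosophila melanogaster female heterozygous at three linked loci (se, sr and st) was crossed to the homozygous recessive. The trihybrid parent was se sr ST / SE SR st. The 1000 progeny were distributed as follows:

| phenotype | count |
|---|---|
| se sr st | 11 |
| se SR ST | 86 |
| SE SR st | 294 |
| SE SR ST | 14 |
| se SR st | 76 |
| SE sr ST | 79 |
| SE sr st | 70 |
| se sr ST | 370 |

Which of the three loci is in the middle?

st

The two rarest classes, se sr st and SE SR ST, are the double crossovers. Comparing them with the parentals, only the st allele has switched, so st is the middle locus and the order is sr – st – se.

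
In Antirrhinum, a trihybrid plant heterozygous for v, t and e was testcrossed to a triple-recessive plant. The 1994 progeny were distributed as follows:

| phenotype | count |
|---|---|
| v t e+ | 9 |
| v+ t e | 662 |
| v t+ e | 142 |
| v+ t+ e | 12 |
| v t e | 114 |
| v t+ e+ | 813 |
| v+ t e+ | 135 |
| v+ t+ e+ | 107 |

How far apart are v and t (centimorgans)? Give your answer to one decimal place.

The two most frequent reciprocal classes, v+ t e and v t+ e+, are the parental types, so the F1 was v+ t e / v t+ e+.
The two rarest classes, v+ t+ e and v t e+, are the double crossovers. Comparing them with the parentals, only the t allele has switched, so t is the middle locus and the order is e – t – v.
Crossovers in the t–v interval produce the single-crossover classes v t e and v+ t+ e+ (114 + 107 = 221) plus the double crossovers (21).
RF(t–v) = (221 + 21) / 1994 = 242/1994 = 0.1214 → 12.1 centimorgans.

12.1 centimorgans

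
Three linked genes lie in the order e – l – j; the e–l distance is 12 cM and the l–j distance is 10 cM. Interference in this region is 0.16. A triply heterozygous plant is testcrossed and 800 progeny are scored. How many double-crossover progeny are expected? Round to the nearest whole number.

Map distances give recombination frequencies of 0.120 and 0.100 for the two intervals.
With interference 0.16 (so coincidence = 0.84), expected double-crossover frequency = 0.120 × 0.100 × 0.84 = 0.01008.
Expected number = 0.01008 × 800 = 8.06 ≈ 8.

8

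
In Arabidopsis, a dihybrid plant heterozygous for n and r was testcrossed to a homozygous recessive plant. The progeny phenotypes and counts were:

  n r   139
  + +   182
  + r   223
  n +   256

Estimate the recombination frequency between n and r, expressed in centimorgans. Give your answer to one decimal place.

The two most frequent classes, + r (223) and n + (256), are the parental types, so the F1 was + r / n +.
The recombinant classes are + + and n r: 182 + 139 = 321.
Recombination frequency = 321/800 = 0.4012 ≈ 40.1%, i.e. 40.1 centimorgans.

40.1 centimorgans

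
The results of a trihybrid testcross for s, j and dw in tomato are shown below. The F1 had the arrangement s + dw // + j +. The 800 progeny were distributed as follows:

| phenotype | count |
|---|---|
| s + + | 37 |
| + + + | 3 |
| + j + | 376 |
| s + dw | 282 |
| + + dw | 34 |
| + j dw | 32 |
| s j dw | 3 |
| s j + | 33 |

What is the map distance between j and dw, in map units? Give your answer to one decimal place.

9.4 map units

The two rarest classes, s j dw and + + +, are the double crossovers. Comparing them with the parentals, only the j allele has switched, so j is the middle locus and the order is dw – j – s.
Crossovers in the dw–j interval produce the single-crossover classes s + + and + j dw (37 + 32 = 69) plus the double crossovers (6).
RF(dw–j) = (69 + 6) / 800 = 75/800 = 0.0938 → 9.4 map units.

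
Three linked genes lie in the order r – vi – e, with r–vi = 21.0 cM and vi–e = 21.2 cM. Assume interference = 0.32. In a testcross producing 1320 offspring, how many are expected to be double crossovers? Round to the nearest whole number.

Map distances give recombination frequencies of 0.210 and 0.212 for the two intervals.
With interference 0.32 (so coincidence = 0.68), expected double-crossover frequency = 0.210 × 0.212 × 0.68 = 0.03027.
Expected number = 0.03027 × 1320 = 39.96 ≈ 40.

40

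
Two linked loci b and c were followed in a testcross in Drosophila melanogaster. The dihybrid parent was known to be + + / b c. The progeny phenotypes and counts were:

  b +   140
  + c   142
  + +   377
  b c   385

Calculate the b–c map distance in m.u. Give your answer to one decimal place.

27.0 m.u.

The recombinant classes are + c and b +: 142 + 140 = 282.
Recombination frequency = 282/1044 = 0.2701 ≈ 27.0%, i.e. 27.0 m.u.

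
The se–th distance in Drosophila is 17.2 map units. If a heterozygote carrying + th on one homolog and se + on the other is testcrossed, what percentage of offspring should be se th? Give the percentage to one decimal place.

A map distance of 17.2 map units corresponds to a recombination frequency of 0.172.
The F1 is + th / se +, so se th is a recombinant gamete class with expected frequency r/2 = 0.172/2 = 0.0860.
That is 0.0860 = 8.6% of the progeny.

8.6%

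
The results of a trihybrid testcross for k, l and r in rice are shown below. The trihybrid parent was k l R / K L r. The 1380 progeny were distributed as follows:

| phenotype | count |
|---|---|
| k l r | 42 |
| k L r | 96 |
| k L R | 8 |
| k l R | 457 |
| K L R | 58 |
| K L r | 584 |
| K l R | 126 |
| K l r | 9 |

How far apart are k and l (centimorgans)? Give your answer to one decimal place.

The two rarest classes, k L R and K l r, are the double crossovers. Comparing them with the parentals, only the l allele has switched, so l is the middle locus and the order is k – l – r.
Crossovers in the k–l interval produce the single-crossover classes K l R and k L r (126 + 96 = 222) plus the double crossovers (17).
RF(k–l) = (222 + 17) / 1380 = 239/1380 = 0.1732 → 17.3 centimorgans.

17.3 centimorgans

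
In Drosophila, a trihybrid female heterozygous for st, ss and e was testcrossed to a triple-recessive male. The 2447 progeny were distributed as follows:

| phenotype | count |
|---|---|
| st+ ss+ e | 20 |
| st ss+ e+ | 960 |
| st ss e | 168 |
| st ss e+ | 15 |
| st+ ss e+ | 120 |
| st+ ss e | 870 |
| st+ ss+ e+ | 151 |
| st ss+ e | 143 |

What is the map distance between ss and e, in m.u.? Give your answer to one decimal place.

The two most frequent reciprocal classes, st+ ss e and st ss+ e+, are the parental types, so the F1 was st+ ss e / st ss+ e+.
The two rarest classes, st+ ss+ e and st ss e+, are the double crossovers. Comparing them with the parentals, only the ss allele has switched, so ss is the middle locus and the order is st – ss – e.
Crossovers in the ss–e interval produce the single-crossover classes st+ ss e+ and st ss+ e (120 + 143 = 263) plus the double crossovers (35).
RF(ss–e) = (263 + 35) / 2447 = 298/2447 = 0.1218 → 12.2 m.u.

12.2 m.u.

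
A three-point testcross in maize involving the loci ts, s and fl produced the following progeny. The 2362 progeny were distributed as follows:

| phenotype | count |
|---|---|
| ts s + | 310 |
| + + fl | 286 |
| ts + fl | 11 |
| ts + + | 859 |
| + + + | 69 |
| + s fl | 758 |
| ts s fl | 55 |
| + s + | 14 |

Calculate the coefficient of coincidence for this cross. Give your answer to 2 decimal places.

The two most frequent reciprocal classes, ts + + and + s fl, are the parental types, so the F1 was ts + + / + s fl.
The two rarest classes, ts + fl and + s +, are the double crossovers. Comparing them with the parentals, only the fl allele has switched, so fl is the middle locus and the order is s – fl – ts.
s–fl: (596 + 25)/2362 = 0.2629; fl–ts: (124 + 25)/2362 = 0.0631.
Expected DCO frequency = 0.2629 × 0.0631 ≈ 0.01659; observed = 25/2362 ≈ 0.01058.
Coefficient of coincidence = 0.01058/0.01659 ≈ 0.64.

0.64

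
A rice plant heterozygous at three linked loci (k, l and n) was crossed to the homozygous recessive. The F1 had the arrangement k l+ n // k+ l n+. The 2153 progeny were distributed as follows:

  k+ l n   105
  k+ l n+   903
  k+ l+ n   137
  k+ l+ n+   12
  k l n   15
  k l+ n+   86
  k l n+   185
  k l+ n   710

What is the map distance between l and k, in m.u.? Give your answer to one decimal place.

16.2 m.u.

The two rarest classes, k l n and k+ l+ n+, are the double crossovers. Comparing them with the parentals, only the l allele has switched, so l is the middle locus and the order is k – l – n.
Crossovers in the k–l interval produce the single-crossover classes k+ l+ n and k l n+ (137 + 185 = 322) plus the double crossovers (27).
RF(k–l) = (322 + 27) / 2153 = 349/2153 = 0.1621 → 16.2 m.u.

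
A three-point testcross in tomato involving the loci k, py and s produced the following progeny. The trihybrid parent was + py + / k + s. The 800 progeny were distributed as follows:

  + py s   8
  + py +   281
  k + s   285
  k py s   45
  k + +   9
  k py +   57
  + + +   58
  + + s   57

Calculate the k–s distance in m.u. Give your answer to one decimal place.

The two rarest classes, + py s and k + +, are the double crossovers. Comparing them with the parentals, only the s allele has switched, so s is the middle locus and the order is py – s – k.
Crossovers in the s–k interval produce the single-crossover classes k py + and + + s (57 + 57 = 114) plus the double crossovers (17).
RF(s–k) = (114 + 17) / 800 = 131/800 = 0.1638 → 16.4 m.u.

16.4 m.u.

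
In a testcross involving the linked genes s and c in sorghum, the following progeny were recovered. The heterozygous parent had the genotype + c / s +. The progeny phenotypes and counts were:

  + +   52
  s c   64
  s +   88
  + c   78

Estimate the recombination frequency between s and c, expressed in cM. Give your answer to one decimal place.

The recombinant classes are + + and s c: 52 + 64 = 116.
Recombination frequency = 116/282 = 0.4113 ≈ 41.1%, i.e. 41.1 cM.

41.1 cM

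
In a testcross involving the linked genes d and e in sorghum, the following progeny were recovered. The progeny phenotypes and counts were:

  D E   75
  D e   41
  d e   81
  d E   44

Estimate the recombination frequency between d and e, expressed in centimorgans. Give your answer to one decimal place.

The two most frequent classes, D E (75) and d e (81), are the parental types, so the F1 was D E / d e.
The recombinant classes are D e and d E: 41 + 44 = 85.
Recombination frequency = 85/241 = 0.3527 ≈ 35.3%, i.e. 35.3 centimorgans.

35.3 centimorgans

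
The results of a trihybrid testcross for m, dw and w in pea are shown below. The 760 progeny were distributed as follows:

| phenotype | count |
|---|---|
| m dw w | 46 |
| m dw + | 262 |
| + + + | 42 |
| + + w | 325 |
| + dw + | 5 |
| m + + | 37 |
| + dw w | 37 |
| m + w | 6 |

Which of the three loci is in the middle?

The two most frequent reciprocal classes, m dw + and + + w, are the parental types, so the F1 was m dw + / + + w.
The two rarest classes, + dw + and m + w, are the double crossovers. Comparing them with the parentals, only the m allele has switched, so m is the middle locus and the order is w – m – dw.

m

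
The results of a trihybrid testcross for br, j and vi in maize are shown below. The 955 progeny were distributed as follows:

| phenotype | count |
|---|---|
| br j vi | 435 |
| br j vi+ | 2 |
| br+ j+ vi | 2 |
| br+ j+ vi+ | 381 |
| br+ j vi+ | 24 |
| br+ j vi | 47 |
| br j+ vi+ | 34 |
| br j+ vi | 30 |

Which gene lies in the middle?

The two most frequent reciprocal classes, br j vi and br+ j+ vi+, are the parental types, so the F1 was br j vi / br+ j+ vi+.
The two rarest classes, br j vi+ and br+ j+ vi, are the double crossovers. Comparing them with the parentals, only the vi allele has switched, so vi is the middle locus and the order is br – vi – j.

vi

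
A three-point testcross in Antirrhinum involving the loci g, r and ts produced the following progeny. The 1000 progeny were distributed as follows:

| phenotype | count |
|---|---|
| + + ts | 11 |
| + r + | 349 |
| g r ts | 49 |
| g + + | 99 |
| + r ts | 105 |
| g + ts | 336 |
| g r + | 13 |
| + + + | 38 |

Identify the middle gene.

The two most frequent reciprocal classes, g + ts and + r +, are the parental types, so the F1 was g + ts / + r +.
The two rarest classes, + + ts and g r +, are the double crossovers. Comparing them with the parentals, only the g allele has switched, so g is the middle locus and the order is ts – g – r.

g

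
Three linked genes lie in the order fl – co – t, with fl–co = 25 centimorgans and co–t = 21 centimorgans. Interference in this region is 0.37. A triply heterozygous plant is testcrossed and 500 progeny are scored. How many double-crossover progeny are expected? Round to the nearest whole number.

Map distances give recombination frequencies of 0.250 and 0.210 for the two intervals.
With interference 0.37 (so coincidence = 0.63), expected double-crossover frequency = 0.250 × 0.210 × 0.63 = 0.03308.
Expected number = 0.03308 × 500 = 16.54 ≈ 17.

17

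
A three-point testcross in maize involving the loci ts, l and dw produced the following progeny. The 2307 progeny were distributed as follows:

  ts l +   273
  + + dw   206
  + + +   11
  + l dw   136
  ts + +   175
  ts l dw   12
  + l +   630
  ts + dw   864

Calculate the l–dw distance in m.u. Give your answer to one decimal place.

14.5 m.u.

The two most frequent reciprocal classes, + l + and ts + dw, are the parental types, so the F1 was + l + / ts + dw.
The two rarest classes, + + + and ts l dw, are the double crossovers. Comparing them with the parentals, only the l allele has switched, so l is the middle locus and the order is ts – l – dw.
Crossovers in the l–dw interval produce the single-crossover classes + l dw and ts + + (136 + 175 = 311) plus the double crossovers (23).
RF(l–dw) = (311 + 23) / 2307 = 334/2307 = 0.1448 → 14.5 m.u.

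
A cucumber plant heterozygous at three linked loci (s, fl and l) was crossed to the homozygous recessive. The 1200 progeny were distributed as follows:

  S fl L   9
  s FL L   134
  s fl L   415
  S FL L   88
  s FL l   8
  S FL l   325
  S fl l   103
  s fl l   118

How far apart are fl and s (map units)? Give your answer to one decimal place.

21.2 map units

The two most frequent reciprocal classes, S FL l and s fl L, are the parental types, so the F1 was S FL l / s fl L.
The two rarest classes, s FL l and S fl L, are the double crossovers. Comparing them with the parentals, only the s allele has switched, so s is the middle locus and the order is fl – s – l.
Crossovers in the fl–s interval produce the single-crossover classes S fl l and s FL L (103 + 134 = 237) plus the double crossovers (17).
RF(fl–s) = (237 + 17) / 1200 = 254/1200 = 0.2117 → 21.2 map units.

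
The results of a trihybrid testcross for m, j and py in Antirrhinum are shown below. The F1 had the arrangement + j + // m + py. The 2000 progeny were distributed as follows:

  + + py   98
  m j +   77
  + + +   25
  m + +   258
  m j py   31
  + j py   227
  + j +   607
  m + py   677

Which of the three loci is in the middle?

j

The two rarest classes, + + + and m j py, are the double crossovers. Comparing them with the parentals, only the j allele has switched, so j is the middle locus and the order is py – j – m.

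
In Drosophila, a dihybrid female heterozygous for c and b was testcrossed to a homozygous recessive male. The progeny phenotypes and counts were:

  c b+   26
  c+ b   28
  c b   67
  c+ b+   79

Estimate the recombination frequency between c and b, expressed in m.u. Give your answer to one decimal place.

27.0 m.u.

The two most frequent classes, c+ b+ (79) and c b (67), are the parental types, so the F1 was c+ b+ / c b.
The recombinant classes are c+ b and c b+: 28 + 26 = 54.
Recombination frequency = 54/200 = 0.2700 ≈ 27.0%, i.e. 27.0 m.u.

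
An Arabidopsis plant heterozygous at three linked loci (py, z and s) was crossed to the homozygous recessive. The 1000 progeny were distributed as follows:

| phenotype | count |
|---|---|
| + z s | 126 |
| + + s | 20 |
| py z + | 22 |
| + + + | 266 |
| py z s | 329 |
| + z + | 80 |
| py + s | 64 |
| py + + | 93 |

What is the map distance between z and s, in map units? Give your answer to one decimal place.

The two most frequent reciprocal classes, py z s and + + +, are the parental types, so the F1 was py z s / + + +.
The two rarest classes, py z + and + + s, are the double crossovers. Comparing them with the parentals, only the s allele has switched, so s is the middle locus and the order is py – s – z.
Crossovers in the s–z interval produce the single-crossover classes py + s and + z + (64 + 80 = 144) plus the double crossovers (42).
RF(s–z) = (144 + 42) / 1000 = 186/1000 = 0.1860 → 18.6 map units.

18.6 map units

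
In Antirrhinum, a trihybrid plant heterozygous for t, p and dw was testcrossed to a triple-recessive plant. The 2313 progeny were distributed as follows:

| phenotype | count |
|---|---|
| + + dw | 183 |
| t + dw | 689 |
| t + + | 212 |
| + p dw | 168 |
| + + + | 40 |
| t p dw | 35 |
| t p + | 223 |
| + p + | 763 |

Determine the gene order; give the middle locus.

The two most frequent reciprocal classes, t + dw and + p +, are the parental types, so the F1 was t + dw / + p +.
The two rarest classes, t p dw and + + +, are the double crossovers. Comparing them with the parentals, only the p allele has switched, so p is the middle locus and the order is dw – p – t.

p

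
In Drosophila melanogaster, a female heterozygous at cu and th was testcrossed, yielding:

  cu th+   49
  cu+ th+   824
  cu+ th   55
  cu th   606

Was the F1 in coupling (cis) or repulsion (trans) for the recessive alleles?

cis

The two most frequent classes are cu+ th+ (824) and cu th (606); these are the parental (non-recombinant) types.
So the F1 carried cu+ th+ on one chromosome and cu th on the other — the recessive alleles are on the same chromosome (cis / coupling).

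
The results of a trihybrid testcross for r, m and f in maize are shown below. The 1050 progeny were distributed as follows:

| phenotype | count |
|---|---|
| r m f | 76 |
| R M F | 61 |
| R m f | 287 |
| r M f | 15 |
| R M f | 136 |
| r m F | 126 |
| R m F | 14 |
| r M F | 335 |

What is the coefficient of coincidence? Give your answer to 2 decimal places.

The two most frequent reciprocal classes, r M F and R m f, are the parental types, so the F1 was r M F / R m f.
The two rarest classes, r M f and R m F, are the double crossovers. Comparing them with the parentals, only the f allele has switched, so f is the middle locus and the order is r – f – m.
r–f: (137 + 29)/1050 = 0.1581; f–m: (262 + 29)/1050 = 0.2771.
Expected DCO frequency = 0.1581 × 0.2771 ≈ 0.04381; observed = 29/1050 ≈ 0.02762.
Coefficient of coincidence = 0.02762/0.04381 ≈ 0.63.

0.63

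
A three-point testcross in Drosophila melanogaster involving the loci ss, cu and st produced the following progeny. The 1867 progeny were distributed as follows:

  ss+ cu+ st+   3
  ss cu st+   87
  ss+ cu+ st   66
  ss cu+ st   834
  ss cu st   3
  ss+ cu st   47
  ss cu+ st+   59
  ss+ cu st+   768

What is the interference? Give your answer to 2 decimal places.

The two most frequent reciprocal classes, ss cu+ st and ss+ cu st+, are the parental types, so the F1 was ss cu+ st / ss+ cu st+.
The two rarest classes, ss cu st and ss+ cu+ st+, are the double crossovers. Comparing them with the parentals, only the cu allele has switched, so cu is the middle locus and the order is ss – cu – st.
ss–cu: (153 + 6)/1867 = 0.0852; cu–st: (106 + 6)/1867 = 0.0600.
Expected DCO frequency = 0.0852 × 0.0600 ≈ 0.00511; observed = 6/1867 ≈ 0.00321.
Coefficient of coincidence = 0.00321/0.00511 ≈ 0.63; interference = 1 − 0.63 = 0.37.

0.37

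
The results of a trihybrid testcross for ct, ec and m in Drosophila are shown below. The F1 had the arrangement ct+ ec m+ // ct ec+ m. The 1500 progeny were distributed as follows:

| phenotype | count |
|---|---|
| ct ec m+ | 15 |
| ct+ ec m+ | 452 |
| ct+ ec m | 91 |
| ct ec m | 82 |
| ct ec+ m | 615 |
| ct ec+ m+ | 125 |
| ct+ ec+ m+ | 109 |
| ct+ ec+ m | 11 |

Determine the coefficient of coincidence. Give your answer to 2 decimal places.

The two rarest classes, ct ec m+ and ct+ ec+ m, are the double crossovers. Comparing them with the parentals, only the ct allele has switched, so ct is the middle locus and the order is m – ct – ec.
m–ct: (216 + 26)/1500 = 0.1613; ct–ec: (191 + 26)/1500 = 0.1447.
Expected DCO frequency = 0.1613 × 0.1447 ≈ 0.02334; observed = 26/1500 ≈ 0.01733.
Coefficient of coincidence = 0.01733/0.02334 ≈ 0.74.

0.74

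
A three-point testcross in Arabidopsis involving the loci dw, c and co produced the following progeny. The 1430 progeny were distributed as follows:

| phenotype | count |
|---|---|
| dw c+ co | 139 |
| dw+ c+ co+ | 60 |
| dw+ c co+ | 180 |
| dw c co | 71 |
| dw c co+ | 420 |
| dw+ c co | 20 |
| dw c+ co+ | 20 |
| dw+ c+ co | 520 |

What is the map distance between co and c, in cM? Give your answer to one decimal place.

The two most frequent reciprocal classes, dw c co+ and dw+ c+ co, are the parental types, so the F1 was dw c co+ / dw+ c+ co.
The two rarest classes, dw c+ co+ and dw+ c co, are the double crossovers. Comparing them with the parentals, only the c allele has switched, so c is the middle locus and the order is co – c – dw.
Crossovers in the co–c interval produce the single-crossover classes dw c co and dw+ c+ co+ (71 + 60 = 131) plus the double crossovers (40).
RF(co–c) = (131 + 40) / 1430 = 171/1430 = 0.1196 → 12.0 cM.

12.0 cM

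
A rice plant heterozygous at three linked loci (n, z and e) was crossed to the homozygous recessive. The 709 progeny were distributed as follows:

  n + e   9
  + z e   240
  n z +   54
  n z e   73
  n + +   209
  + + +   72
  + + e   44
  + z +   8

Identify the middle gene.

The two most frequent reciprocal classes, + z e and n + +, are the parental types, so the F1 was + z e / n + +.
The two rarest classes, + z + and n + e, are the double crossovers. Comparing them with the parentals, only the e allele has switched, so e is the middle locus and the order is z – e – n.

e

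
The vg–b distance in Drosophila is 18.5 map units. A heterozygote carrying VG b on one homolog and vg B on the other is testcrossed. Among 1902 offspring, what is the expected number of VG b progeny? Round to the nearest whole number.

A map distance of 18.5 map units corresponds to a recombination frequency of 0.185.
The F1 is VG b / vg B, so VG b is a parental gamete class with expected frequency (1 − r)/2 = 0.815/2 = 0.4075.
Expected number = 0.4075 × 1902 = 775.06 ≈ 775.

775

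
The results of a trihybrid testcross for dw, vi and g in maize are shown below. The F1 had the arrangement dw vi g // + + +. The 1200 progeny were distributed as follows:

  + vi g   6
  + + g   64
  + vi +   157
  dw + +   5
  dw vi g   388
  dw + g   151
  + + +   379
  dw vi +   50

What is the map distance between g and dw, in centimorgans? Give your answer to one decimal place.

The two rarest classes, + vi g and dw + +, are the double crossovers. Comparing them with the parentals, only the dw allele has switched, so dw is the middle locus and the order is vi – dw – g.
Crossovers in the dw–g interval produce the single-crossover classes dw vi + and + + g (50 + 64 = 114) plus the double crossovers (11).
RF(dw–g) = (114 + 11) / 1200 = 125/1200 = 0.1042 → 10.4 centimorgans.

10.4 centimorgans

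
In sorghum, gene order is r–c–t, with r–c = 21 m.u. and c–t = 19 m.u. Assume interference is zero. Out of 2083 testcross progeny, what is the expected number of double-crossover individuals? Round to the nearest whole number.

Map distances give recombination frequencies of 0.210 and 0.190 for the two intervals.
With no interference, expected double-crossover frequency = 0.210 × 0.190 = 0.03990.
Expected number = 0.03990 × 2083 = 83.11 ≈ 83.

83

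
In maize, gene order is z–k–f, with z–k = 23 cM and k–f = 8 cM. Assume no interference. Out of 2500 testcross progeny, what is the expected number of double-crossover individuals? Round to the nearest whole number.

46

Map distances give recombination frequencies of 0.230 and 0.080 for the two intervals.
With no interference, expected double-crossover frequency = 0.230 × 0.080 = 0.01840.
Expected number = 0.01840 × 2500 = 46.00 ≈ 46.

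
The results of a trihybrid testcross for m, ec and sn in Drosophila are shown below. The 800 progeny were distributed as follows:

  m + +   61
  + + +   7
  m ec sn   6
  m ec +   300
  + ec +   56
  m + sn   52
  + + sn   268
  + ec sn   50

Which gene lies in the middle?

sn

The two most frequent reciprocal classes, m ec + and + + sn, are the parental types, so the F1 was m ec + / + + sn.
The two rarest classes, m ec sn and + + +, are the double crossovers. Comparing them with the parentals, only the sn allele has switched, so sn is the middle locus and the order is m – sn – ec.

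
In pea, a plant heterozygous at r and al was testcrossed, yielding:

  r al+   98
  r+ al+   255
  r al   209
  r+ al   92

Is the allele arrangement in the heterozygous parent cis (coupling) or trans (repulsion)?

cis

The two most frequent classes are r+ al+ (255) and r al (209); these are the parental (non-recombinant) types.
So the F1 carried r+ al+ on one chromosome and r al on the other — the recessive alleles are on the same chromosome (cis / coupling).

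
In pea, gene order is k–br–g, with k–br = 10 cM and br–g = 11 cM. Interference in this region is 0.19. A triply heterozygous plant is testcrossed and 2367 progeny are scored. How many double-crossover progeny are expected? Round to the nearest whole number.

21

Map distances give recombination frequencies of 0.100 and 0.110 for the two intervals.
With interference 0.19 (so coincidence = 0.81), expected double-crossover frequency = 0.100 × 0.110 × 0.81 = 0.00891.
Expected number = 0.00891 × 2367 = 21.09 ≈ 21.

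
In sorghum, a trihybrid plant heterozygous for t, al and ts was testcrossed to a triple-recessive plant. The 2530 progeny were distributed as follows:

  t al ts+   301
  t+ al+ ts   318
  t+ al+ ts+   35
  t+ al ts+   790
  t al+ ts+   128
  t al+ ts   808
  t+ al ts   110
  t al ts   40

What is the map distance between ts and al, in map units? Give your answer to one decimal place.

The two most frequent reciprocal classes, t+ al ts+ and t al+ ts, are the parental types, so the F1 was t+ al ts+ / t al+ ts.
The two rarest classes, t+ al+ ts+ and t al ts, are the double crossovers. Comparing them with the parentals, only the al allele has switched, so al is the middle locus and the order is ts – al – t.
Crossovers in the ts–al interval produce the single-crossover classes t+ al ts and t al+ ts+ (110 + 128 = 238) plus the double crossovers (75).
RF(ts–al) = (238 + 75) / 2530 = 313/2530 = 0.1237 → 12.4 map units.

12.4 map units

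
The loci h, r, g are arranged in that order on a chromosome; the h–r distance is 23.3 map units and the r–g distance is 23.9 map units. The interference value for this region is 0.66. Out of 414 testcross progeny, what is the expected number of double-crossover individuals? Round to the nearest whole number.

Map distances give recombination frequencies of 0.233 and 0.239 for the two intervals.
With interference 0.66 (so coincidence = 0.34), expected double-crossover frequency = 0.233 × 0.239 × 0.34 = 0.01893.
Expected number = 0.01893 × 414 = 7.84 ≈ 8.

8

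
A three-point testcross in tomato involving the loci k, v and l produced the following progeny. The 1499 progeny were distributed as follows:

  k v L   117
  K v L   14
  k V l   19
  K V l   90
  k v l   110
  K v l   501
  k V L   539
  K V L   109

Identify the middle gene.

l

The two most frequent reciprocal classes, k V L and K v l, are the parental types, so the F1 was k V L / K v l.
The two rarest classes, k V l and K v L, are the double crossovers. Comparing them with the parentals, only the l allele has switched, so l is the middle locus and the order is k – l – v.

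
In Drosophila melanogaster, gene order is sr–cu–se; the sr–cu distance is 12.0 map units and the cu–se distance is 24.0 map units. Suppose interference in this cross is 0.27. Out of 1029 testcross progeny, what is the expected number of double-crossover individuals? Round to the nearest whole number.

22

Map distances give recombination frequencies of 0.120 and 0.240 for the two intervals.
With interference 0.27 (so coincidence = 0.73), expected double-crossover frequency = 0.120 × 0.240 × 0.73 = 0.02102.
Expected number = 0.02102 × 1029 = 21.63 ≈ 22.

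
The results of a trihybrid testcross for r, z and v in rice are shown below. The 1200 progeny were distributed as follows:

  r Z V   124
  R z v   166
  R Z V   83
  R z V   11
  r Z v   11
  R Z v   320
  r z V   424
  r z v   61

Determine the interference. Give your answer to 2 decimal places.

The two most frequent reciprocal classes, r z V and R Z v, are the parental types, so the F1 was r z V / R Z v.
The two rarest classes, R z V and r Z v, are the double crossovers. Comparing them with the parentals, only the r allele has switched, so r is the middle locus and the order is v – r – z.
v–r: (144 + 22)/1200 = 0.1383; r–z: (290 + 22)/1200 = 0.2600.
Expected DCO frequency = 0.1383 × 0.2600 ≈ 0.03596; observed = 22/1200 ≈ 0.01833.
Coefficient of coincidence = 0.01833/0.03596 ≈ 0.51; interference = 1 − 0.51 = 0.49.

0.49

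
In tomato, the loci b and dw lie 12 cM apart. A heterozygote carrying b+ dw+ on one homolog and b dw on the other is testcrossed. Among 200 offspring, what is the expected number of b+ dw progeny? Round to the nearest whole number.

12

A map distance of 12 cM corresponds to a recombination frequency of 0.120.
The F1 is b+ dw+ / b dw, so b+ dw is a recombinant gamete class with expected frequency r/2 = 0.120/2 = 0.0600.
Expected number = 0.0600 × 200 = 12.00 ≈ 12.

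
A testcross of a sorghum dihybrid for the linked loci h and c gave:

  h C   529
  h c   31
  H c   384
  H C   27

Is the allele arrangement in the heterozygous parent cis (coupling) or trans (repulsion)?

The two most frequent classes are H c (384) and h C (529); these are the parental (non-recombinant) types.
So the F1 carried H c on one chromosome and h C on the other — the recessive alleles are on opposite chromosomes (trans / repulsion).

trans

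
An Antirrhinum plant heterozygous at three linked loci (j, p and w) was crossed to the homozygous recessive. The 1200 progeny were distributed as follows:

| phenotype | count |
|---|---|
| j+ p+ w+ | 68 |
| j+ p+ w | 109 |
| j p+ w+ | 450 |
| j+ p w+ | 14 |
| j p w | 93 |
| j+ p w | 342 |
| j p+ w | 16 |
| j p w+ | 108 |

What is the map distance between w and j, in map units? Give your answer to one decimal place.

15.9 map units

The two most frequent reciprocal classes, j+ p w and j p+ w+, are the parental types, so the F1 was j+ p w / j p+ w+.
The two rarest classes, j+ p w+ and j p+ w, are the double crossovers. Comparing them with the parentals, only the w allele has switched, so w is the middle locus and the order is p – w – j.
Crossovers in the w–j interval produce the single-crossover classes j p w and j+ p+ w+ (93 + 68 = 161) plus the double crossovers (30).
RF(w–j) = (161 + 30) / 1200 = 191/1200 = 0.1592 → 15.9 map units.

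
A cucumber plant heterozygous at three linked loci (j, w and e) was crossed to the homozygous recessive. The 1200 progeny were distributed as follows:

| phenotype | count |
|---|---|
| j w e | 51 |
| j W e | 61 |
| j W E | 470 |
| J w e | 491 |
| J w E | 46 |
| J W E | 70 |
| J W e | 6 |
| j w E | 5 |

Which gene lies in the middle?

The two most frequent reciprocal classes, J w e and j W E, are the parental types, so the F1 was J w e / j W E.
The two rarest classes, J W e and j w E, are the double crossovers. Comparing them with the parentals, only the w allele has switched, so w is the middle locus and the order is j – w – e.

w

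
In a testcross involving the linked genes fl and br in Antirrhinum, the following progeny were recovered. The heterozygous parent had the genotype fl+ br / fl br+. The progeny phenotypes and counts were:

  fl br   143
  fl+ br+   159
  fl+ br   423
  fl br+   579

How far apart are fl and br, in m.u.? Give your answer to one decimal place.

The recombinant classes are fl+ br+ and fl br: 159 + 143 = 302.
Recombination frequency = 302/1304 = 0.2316 ≈ 23.2%, i.e. 23.2 m.u.

23.2 m.u.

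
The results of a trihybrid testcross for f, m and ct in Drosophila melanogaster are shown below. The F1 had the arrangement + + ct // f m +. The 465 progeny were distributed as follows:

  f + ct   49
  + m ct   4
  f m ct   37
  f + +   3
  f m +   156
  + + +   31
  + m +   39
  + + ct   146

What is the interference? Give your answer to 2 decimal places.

0.54

The two rarest classes, + m ct and f + +, are the double crossovers. Comparing them with the parentals, only the m allele has switched, so m is the middle locus and the order is f – m – ct.
f–m: (88 + 7)/465 = 0.2043; m–ct: (68 + 7)/465 = 0.1613.
Expected DCO frequency = 0.2043 × 0.1613 ≈ 0.03295; observed = 7/465 ≈ 0.01505.
Coefficient of coincidence = 0.01505/0.03295 ≈ 0.46; interference = 1 − 0.46 = 0.54.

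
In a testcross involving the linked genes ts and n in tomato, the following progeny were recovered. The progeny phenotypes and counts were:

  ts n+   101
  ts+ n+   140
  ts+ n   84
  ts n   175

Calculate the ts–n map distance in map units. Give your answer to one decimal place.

The two most frequent classes, ts+ n+ (140) and ts n (175), are the parental types, so the F1 was ts+ n+ / ts n.
The recombinant classes are ts+ n and ts n+: 84 + 101 = 185.
Recombination frequency = 185/500 = 0.3700 ≈ 37.0%, i.e. 37.0 map units.

37.0 map units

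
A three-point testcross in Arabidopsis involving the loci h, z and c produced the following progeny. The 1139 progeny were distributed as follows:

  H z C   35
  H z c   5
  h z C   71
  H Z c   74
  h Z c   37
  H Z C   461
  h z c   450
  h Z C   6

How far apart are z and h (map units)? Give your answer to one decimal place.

The two most frequent reciprocal classes, H Z C and h z c, are the parental types, so the F1 was H Z C / h z c.
The two rarest classes, h Z C and H z c, are the double crossovers. Comparing them with the parentals, only the h allele has switched, so h is the middle locus and the order is z – h – c.
Crossovers in the z–h interval produce the single-crossover classes H z C and h Z c (35 + 37 = 72) plus the double crossovers (11).
RF(z–h) = (72 + 11) / 1139 = 83/1139 = 0.0729 → 7.3 map units.

7.3 map units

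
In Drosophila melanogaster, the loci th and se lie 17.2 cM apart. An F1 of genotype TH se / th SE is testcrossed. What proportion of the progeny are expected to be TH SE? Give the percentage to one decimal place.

A map distance of 17.2 cM corresponds to a recombination frequency of 0.172.
The F1 is TH se / th SE, so TH SE is a recombinant gamete class with expected frequency r/2 = 0.172/2 = 0.0860.
That is 0.0860 = 8.6% of the progeny.

8.6%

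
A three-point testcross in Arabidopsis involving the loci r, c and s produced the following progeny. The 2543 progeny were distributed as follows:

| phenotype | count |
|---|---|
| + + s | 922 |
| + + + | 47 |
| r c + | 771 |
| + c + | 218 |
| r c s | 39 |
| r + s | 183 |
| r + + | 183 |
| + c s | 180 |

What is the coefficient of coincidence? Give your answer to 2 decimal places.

1.00

The two most frequent reciprocal classes, + + s and r c +, are the parental types, so the F1 was + + s / r c +.
The two rarest classes, + + + and r c s, are the double crossovers. Comparing them with the parentals, only the s allele has switched, so s is the middle locus and the order is c – s – r.
c–s: (363 + 86)/2543 = 0.1766; s–r: (401 + 86)/2543 = 0.1915.
Expected DCO frequency = 0.1766 × 0.1915 ≈ 0.03382; observed = 86/2543 ≈ 0.03382.
Coefficient of coincidence = 0.03382/0.03382 ≈ 1.00.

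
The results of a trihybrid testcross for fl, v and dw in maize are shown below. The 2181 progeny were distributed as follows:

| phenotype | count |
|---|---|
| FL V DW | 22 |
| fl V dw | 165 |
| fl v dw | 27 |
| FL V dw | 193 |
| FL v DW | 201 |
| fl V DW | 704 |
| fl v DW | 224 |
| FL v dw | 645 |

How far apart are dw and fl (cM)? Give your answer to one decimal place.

The two most frequent reciprocal classes, FL v dw and fl V DW, are the parental types, so the F1 was FL v dw / fl V DW.
The two rarest classes, fl v dw and FL V DW, are the double crossovers. Comparing them with the parentals, only the fl allele has switched, so fl is the middle locus and the order is v – fl – dw.
Crossovers in the fl–dw interval produce the single-crossover classes FL v DW and fl V dw (201 + 165 = 366) plus the double crossovers (49).
RF(fl–dw) = (366 + 49) / 2181 = 415/2181 = 0.1903 → 19.0 cM.

19.0 cM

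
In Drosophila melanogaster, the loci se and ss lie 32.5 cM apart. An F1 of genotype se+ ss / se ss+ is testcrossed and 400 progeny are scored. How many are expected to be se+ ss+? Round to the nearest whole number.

A map distance of 32.5 cM corresponds to a recombination frequency of 0.325.
The F1 is se+ ss / se ss+, so se+ ss+ is a recombinant gamete class with expected frequency r/2 = 0.325/2 = 0.1625.
Expected number = 0.1625 × 400 = 65.00 ≈ 65.

65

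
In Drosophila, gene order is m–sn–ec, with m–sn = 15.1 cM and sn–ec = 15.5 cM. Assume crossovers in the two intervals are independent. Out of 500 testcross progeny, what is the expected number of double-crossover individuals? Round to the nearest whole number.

12

Map distances give recombination frequencies of 0.151 and 0.155 for the two intervals.
With no interference, expected double-crossover frequency = 0.151 × 0.155 = 0.02340.
Expected number = 0.02340 × 500 = 11.70 ≈ 12.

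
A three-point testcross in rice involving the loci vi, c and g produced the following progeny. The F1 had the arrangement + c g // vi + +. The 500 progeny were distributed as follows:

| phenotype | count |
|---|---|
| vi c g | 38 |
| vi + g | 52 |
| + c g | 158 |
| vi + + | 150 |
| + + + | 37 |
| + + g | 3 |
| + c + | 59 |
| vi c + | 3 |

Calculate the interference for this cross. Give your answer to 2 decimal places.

The two rarest classes, + + g and vi c +, are the double crossovers. Comparing them with the parentals, only the c allele has switched, so c is the middle locus and the order is vi – c – g.
vi–c: (75 + 6)/500 = 0.1620; c–g: (111 + 6)/500 = 0.2340.
Expected DCO frequency = 0.1620 × 0.2340 ≈ 0.03791; observed = 6/500 ≈ 0.01200.
Coefficient of coincidence = 0.01200/0.03791 ≈ 0.32; interference = 1 − 0.32 = 0.68.

0.68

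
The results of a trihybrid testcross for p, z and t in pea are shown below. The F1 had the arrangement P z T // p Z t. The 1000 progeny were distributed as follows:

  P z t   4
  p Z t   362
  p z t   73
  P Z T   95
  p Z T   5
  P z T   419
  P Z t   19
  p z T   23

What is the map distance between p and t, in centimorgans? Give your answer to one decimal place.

The two rarest classes, P z t and p Z T, are the double crossovers. Comparing them with the parentals, only the t allele has switched, so t is the middle locus and the order is z – t – p.
Crossovers in the t–p interval produce the single-crossover classes p z T and P Z t (23 + 19 = 42) plus the double crossovers (9).
RF(t–p) = (42 + 9) / 1000 = 51/1000 = 0.0510 → 5.1 centimorgans.

5.1 centimorgans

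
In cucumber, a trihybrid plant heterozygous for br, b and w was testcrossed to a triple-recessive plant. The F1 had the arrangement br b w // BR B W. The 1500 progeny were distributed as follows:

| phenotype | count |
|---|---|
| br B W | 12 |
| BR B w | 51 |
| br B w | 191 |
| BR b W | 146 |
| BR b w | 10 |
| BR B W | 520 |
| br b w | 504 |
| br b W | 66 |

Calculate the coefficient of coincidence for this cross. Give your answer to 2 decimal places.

0.66

The two rarest classes, BR b w and br B W, are the double crossovers. Comparing them with the parentals, only the br allele has switched, so br is the middle locus and the order is b – br – w.
b–br: (337 + 22)/1500 = 0.2393; br–w: (117 + 22)/1500 = 0.0927.
Expected DCO frequency = 0.2393 × 0.0927 ≈ 0.02218; observed = 22/1500 ≈ 0.01467.
Coefficient of coincidence = 0.01467/0.02218 ≈ 0.66.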